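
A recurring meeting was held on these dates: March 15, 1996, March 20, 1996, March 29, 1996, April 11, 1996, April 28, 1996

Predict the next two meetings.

May 19, 1996; June 13, 1996

Gaps: 5, 9, 13, 17 days — each gap is 4 larger than the previous one.
Next gap: 21 days. April 28, 1996 + 21 days = May 19, 1996.
Next gap: 25 days. May 19, 1996 + 25 days = June 13, 1996.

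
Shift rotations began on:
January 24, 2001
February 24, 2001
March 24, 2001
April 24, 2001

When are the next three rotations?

Each date is the 24th; the gaps (31, 28, 31) track the month lengths.
The rule is the 24th of each month.
Next: May 2001 → May 24, 2001.
Next: June 2001 → June 24, 2001.
Next: July 2001 → July 24, 2001.

May 24, 2001; June 24, 2001; July 24, 2001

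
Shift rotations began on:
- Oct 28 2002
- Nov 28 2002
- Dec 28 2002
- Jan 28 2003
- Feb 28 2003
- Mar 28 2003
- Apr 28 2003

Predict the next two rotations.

The day-of-month is always 28 (31, 30, 31, 31, 28, 31 days between events).
So this recurs on the 28th of each month.
Next: May 2003 → May 28 2003.
June 2003: Jun 28 2003.

May 28 2003, Jun 28 2003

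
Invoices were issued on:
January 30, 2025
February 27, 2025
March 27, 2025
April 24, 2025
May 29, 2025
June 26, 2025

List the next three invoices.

July 31, 2025; August 28, 2025; September 25, 2025

All Thursdays; the gaps (28, 28, 28, 35, 28) vary with month length.
This is the last Thursday of each month.
July 2025 ends with Thursday July 31, 2025.
August 2025 ends with Thursday August 28, 2025.
Last Thursday of September 2025: September 25, 2025.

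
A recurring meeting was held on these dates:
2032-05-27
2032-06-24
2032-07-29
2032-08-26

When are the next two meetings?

2032-09-30, 2032-10-28

Every date is a Thursday; gaps 28, 35, 28 days.
Each is the last Thursday of its month (at least one falls on the 29th or later, ruling out '4th Thursday').
Last Thursday of September 2032: 2032-09-30.
October 2032 ends with Thursday 2032-10-28.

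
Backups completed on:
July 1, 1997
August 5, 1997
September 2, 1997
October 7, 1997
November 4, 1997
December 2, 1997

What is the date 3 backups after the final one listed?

Gaps: 35, 28, 35, 28, 28 days — a mix of 28 and 35. Every date is a Tuesday.
Each is the 1st Tuesday of its month.
January 1998 — 1st Tuesday is January 6, 1998.
February 1998 — 1st Tuesday is February 3, 1998.
1st Tuesday of March 1998: March 3, 1998.

March 3, 1998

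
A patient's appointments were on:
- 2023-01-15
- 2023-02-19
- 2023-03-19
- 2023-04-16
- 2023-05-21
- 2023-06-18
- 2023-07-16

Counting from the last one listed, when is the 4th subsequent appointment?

2023-11-19

These are Sundays at 28- or 35-day spacing (35, 28, 28, 35, 28, 28).
The pattern: 3rd Sunday of the month.
3rd Sunday of August 2023: 2023-08-20.
3rd Sunday of September 2023: 2023-09-17.
October 2023 — 3rd Sunday is 2023-10-15.
November 2023 — 3rd Sunday is 2023-11-19.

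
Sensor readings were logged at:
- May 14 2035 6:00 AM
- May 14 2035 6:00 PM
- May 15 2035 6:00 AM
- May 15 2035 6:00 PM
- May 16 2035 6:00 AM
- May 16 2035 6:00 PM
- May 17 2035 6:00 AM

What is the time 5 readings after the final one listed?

Spacing: 12, 12, 12, 12, 12, 12 h — constant 12 h.
May 17 2035 6:00 AM + 12 h = May 17 2035 6:00 PM.
May 17 2035 6:00 PM + 12 h = May 18 2035 6:00 AM.
May 18 2035 6:00 AM + 12 h = May 18 2035 6:00 PM.
May 18 2035 6:00 PM + 12 h = May 19 2035 6:00 AM.
May 19 2035 6:00 AM + 12 h = May 19 2035 6:00 PM.

May 19 2035 6:00 PM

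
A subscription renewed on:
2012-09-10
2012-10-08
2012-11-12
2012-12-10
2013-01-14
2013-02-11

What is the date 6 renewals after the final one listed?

2013-08-12

These are Mondays at 28- or 35-day spacing (28, 35, 28, 35, 28).
The pattern: 2nd Monday of the month.
2nd Monday of March 2013: 2013-03-11.
April 2013 — 2nd Monday is 2013-04-08.
May 2013 — 2nd Monday is 2013-05-13.
2nd Monday of June 2013: 2013-06-10.
July 2013 — 2nd Monday is 2013-07-08.
August 2013 — 2nd Monday is 2013-08-12.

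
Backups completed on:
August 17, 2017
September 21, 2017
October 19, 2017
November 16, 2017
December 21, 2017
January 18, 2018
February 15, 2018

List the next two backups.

March 15, 2018; April 19, 2018

All dates are Thursdays, 35, 28, 28, 35, 28, 28 days apart.
Specifically, the 3rd Thursday of each month.
March 2018 — 3rd Thursday is March 15, 2018.
April 2018 — 3rd Thursday is April 19, 2018.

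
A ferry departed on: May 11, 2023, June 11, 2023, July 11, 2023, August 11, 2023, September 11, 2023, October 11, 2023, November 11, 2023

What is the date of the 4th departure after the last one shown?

March 11, 2024

Each date is the 11th; the gaps (31, 30, 31, 31, 30, 31) track the month lengths.
The rule is the 11th of each month.
December 2023: December 11, 2023.
January 2024: January 11, 2024.
February 2024: February 11, 2024.
Next: March 2024 → March 11, 2024.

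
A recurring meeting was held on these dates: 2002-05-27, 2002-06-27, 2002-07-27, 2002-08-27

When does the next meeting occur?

2002-09-27

The day-of-month is always 27 (31, 30, 31 days between events).
So this recurs on the 27th of each month.
September 2002: 2002-09-27.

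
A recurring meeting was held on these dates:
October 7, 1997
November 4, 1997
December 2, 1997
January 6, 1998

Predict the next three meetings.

February 3, 1998; March 3, 1998; April 7, 1998

Gaps: 28, 28, 35 days — a mix of 28 and 35. Every date is a Tuesday.
Each is the 1st Tuesday of its month.
February 1998 — 1st Tuesday is February 3, 1998.
1st Tuesday of March 1998: March 3, 1998.
April 1998 — 1st Tuesday is April 7, 1998.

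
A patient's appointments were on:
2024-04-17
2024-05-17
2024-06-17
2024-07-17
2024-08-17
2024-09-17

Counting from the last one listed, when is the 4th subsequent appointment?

The day-of-month is always 17 (30, 31, 30, 31, 31 days between events).
So this recurs on the 17th of each month.
October 2024: 2024-10-17.
November 2024: 2024-11-17.
Next: December 2024 → 2024-12-17.
Next: January 2025 → 2025-01-17.

2025-01-17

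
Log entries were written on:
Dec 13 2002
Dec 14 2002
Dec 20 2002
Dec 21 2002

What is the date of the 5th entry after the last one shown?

Jan 10 2003

Every event lands on a Friday or Saturday (gaps cycle 1, 6, 1).
So the schedule is: every Friday and Saturday.
The following Friday is Dec 27 2002.
The following Saturday is Dec 28 2002.
Next Friday: Jan 3 2003.
The following Saturday is Jan 4 2003.
The following Friday is Jan 10 2003.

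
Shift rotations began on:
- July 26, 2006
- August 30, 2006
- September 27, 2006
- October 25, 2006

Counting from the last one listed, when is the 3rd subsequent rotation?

January 31, 2007

All Wednesdays; the gaps (35, 28, 28) vary with month length.
This is the last Wednesday of each month.
Last Wednesday of November 2006: November 29, 2006.
Last Wednesday of December 2006: December 27, 2006.
January 2007 ends with Wednesday January 31, 2007.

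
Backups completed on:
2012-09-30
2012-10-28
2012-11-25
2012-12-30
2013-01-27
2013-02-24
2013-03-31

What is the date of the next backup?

2013-04-28

All Sundays; the gaps (28, 28, 35, 28, 28, 35) vary with month length.
This is the last Sunday of each month.
Last Sunday of April 2013: 2013-04-28.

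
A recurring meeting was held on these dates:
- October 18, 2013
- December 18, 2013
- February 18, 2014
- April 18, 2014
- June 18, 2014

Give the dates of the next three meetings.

August 18, 2014; October 18, 2014; December 18, 2014

Gaps: 61, 62, 59, 61 days — not constant. Every event is on the 18th of the month.
Pattern: the 18th of every 2 months.
Next: August 2014 → August 18, 2014.
Next: October 2014 → October 18, 2014.
Next: December 2014 → December 18, 2014.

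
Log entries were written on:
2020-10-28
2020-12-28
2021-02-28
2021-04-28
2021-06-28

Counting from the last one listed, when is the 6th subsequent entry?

2022-06-28

The day-of-month is always 28 (61, 62, 59, 61 days between events).
So this recurs on the 28th of every 2 months.
Next: August 2021 → 2021-08-28.
October 2021: 2021-10-28.
December 2021: 2021-12-28.
February 2022: 2022-02-28.
April 2022: 2022-04-28.
June 2022: 2022-06-28.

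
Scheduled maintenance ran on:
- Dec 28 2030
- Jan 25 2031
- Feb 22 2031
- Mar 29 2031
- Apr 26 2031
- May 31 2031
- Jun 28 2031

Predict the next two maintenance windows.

Jul 26 2031, Aug 30 2031

Every date is a Saturday; gaps 28, 28, 35, 28, 35, 28 days.
Each is the last Saturday of its month (at least one falls on the 29th or later, ruling out '4th Saturday').
Last Saturday of July 2031: Jul 26 2031.
Last Saturday of August 2031: Aug 30 2031.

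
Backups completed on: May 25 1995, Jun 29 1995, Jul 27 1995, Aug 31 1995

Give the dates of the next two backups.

Sep 28 1995, Oct 26 1995

All Thursdays; the gaps (35, 28, 35) vary with month length.
This is the last Thursday of each month.
September 1995 ends with Thursday Sep 28 1995.
October 1995 ends with Thursday Oct 26 1995.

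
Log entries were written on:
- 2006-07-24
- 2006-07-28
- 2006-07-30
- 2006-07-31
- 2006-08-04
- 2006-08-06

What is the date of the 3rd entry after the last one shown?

The gap pattern 4, 2, 1, 4, 2 repeats every 3 events.
These are the Mondays, Fridays and Sundays of each week.
Next Monday: 2006-08-07.
The following Friday is 2006-08-11.
Next Sunday: 2006-08-13.

2006-08-13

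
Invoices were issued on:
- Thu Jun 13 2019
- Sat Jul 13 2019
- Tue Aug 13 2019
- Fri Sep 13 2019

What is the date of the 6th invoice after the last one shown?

Fri Mar 13 2020

Each date is the 13th; the gaps (30, 31, 31) track the month lengths.
The rule is the 13th of each month.
Next: October 2019 → Sun Oct 13 2019.
Next: November 2019 → Wed Nov 13 2019.
December 2019: Fri Dec 13 2019.
January 2020: Mon Jan 13 2020.
February 2020: Thu Feb 13 2020.
Next: March 2020 → Fri Mar 13 2020.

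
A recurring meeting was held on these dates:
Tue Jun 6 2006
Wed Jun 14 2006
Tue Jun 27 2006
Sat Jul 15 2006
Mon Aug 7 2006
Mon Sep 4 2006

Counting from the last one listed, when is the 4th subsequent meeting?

Gaps: 8, 13, 18, 23, 28 days — each gap is 5 larger than the previous one.
Next gap: 33 days. Mon Sep 4 2006 + 33 days = Sat Oct 7 2006.
Next gap: 38 days. Sat Oct 7 2006 + 38 days = Tue Nov 14 2006.
Next gap: 43 days. Tue Nov 14 2006 + 43 days = Wed Dec 27 2006.
Next gap: 48 days. Wed Dec 27 2006 + 48 days = Tue Feb 13 2007.

Tue Feb 13 2007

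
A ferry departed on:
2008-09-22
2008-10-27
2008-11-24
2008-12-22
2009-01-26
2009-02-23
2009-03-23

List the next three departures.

2009-04-27, 2009-05-25, 2009-06-22

All dates are Mondays, 35, 28, 28, 35, 28, 28 days apart.
Specifically, the 4th Monday of each month.
April 2009 — 4th Monday is 2009-04-27.
4th Monday of May 2009: 2009-05-25.
4th Monday of June 2009: 2009-06-22.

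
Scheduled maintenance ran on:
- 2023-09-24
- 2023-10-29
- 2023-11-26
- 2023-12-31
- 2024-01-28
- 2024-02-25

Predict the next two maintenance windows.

All Sundays; the gaps (35, 28, 35, 28, 28) vary with month length.
This is the last Sunday of each month.
Last Sunday of March 2024: 2024-03-31.
Last Sunday of April 2024: 2024-04-28.

2024-03-31, 2024-04-28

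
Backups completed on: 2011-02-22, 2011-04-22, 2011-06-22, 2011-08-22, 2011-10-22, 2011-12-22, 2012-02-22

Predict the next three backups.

The day-of-month is always 22 (59, 61, 61, 61, 61, 62 days between events).
So this recurs on the 22nd of every 2 months.
April 2012: 2012-04-22.
Next: June 2012 → 2012-06-22.
Next: August 2012 → 2012-08-22.

2012-04-22, 2012-06-22, 2012-08-22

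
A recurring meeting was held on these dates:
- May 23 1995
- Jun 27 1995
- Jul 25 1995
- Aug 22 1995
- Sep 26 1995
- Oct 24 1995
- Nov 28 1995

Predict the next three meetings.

Dec 26 1995, Jan 23 1996, Feb 27 1996

Gaps: 35, 28, 28, 35, 28, 35 days — a mix of 28 and 35. Every date is a Tuesday.
Each is the 4th Tuesday of its month.
4th Tuesday of December 1995: Dec 26 1995.
4th Tuesday of January 1996: Jan 23 1996.
4th Tuesday of February 1996: Feb 27 1996.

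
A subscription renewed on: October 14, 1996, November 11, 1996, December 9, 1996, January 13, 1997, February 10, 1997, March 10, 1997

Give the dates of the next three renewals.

Gaps: 28, 28, 35, 28, 28 days — a mix of 28 and 35. Every date is a Monday.
Each is the 2nd Monday of its month.
2nd Monday of April 1997: April 14, 1997.
May 1997 — 2nd Monday is May 12, 1997.
2nd Monday of June 1997: June 9, 1997.

April 14, 1997; May 12, 1997; June 9, 1997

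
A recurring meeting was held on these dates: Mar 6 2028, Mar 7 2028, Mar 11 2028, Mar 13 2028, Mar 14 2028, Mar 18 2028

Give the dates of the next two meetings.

The gap pattern 1, 4, 2, 1, 4 repeats every 3 events.
These are the Mondays, Tuesdays and Saturdays of each week.
Next Monday: Mar 20 2028.
The following Tuesday is Mar 21 2028.

Mar 20 2028, Mar 21 2028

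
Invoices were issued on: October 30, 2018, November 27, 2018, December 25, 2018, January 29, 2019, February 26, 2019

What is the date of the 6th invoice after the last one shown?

All Tuesdays; the gaps (28, 28, 35, 28) vary with month length.
This is the last Tuesday of each month.
March 2019 ends with Tuesday March 26, 2019.
April 2019 ends with Tuesday April 30, 2019.
Last Tuesday of May 2019: May 28, 2019.
June 2019 ends with Tuesday June 25, 2019.
Last Tuesday of July 2019: July 30, 2019.
August 2019 ends with Tuesday August 27, 2019.

August 27, 2019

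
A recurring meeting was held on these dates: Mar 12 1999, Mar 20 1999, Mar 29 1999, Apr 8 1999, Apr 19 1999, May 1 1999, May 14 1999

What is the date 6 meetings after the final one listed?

Gaps: 8, 9, 10, 11, 12, 13 days — each gap is 1 larger than the previous one.
Next gap: 14 days. May 14 1999 + 14 days = May 28 1999.
Next gap: 15 days. May 28 1999 + 15 days = Jun 12 1999.
Next gap: 16 days. Jun 12 1999 + 16 days = Jun 28 1999.
Next gap: 17 days. Jun 28 1999 + 17 days = Jul 15 1999.
Next gap: 18 days. Jul 15 1999 + 18 days = Aug 2 1999.
Next gap: 19 days. Aug 2 1999 + 19 days = Aug 21 1999.

Aug 21 1999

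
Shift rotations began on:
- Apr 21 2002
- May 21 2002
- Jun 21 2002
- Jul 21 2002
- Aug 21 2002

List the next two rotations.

Sep 21 2002, Oct 21 2002

Gaps: 30, 31, 30, 31 days — not constant. Every event is on the 21st of the month.
Pattern: the 21st of each month.
September 2002: Sep 21 2002.
October 2002: Oct 21 2002.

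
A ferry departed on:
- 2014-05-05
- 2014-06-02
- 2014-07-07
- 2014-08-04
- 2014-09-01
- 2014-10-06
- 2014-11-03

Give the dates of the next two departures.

These are Mondays at 28- or 35-day spacing (28, 35, 28, 28, 35, 28).
The pattern: 1st Monday of the month.
December 2014 — 1st Monday is 2014-12-01.
1st Monday of January 2015: 2015-01-05.

2014-12-01, 2015-01-05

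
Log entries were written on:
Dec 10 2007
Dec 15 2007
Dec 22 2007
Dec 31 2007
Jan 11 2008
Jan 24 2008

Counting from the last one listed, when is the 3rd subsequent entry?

Gaps: 5, 7, 9, 11, 13 days — each gap is 2 larger than the previous one.
Next gap: 15 days. Jan 24 2008 + 15 days = Feb 8 2008.
Next gap: 17 days. Feb 8 2008 + 17 days = Feb 25 2008.
Next gap: 19 days. Feb 25 2008 + 19 days = Mar 15 2008.

Mar 15 2008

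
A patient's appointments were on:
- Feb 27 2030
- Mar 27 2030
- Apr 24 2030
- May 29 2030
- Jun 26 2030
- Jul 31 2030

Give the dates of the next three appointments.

Aug 28 2030, Sep 25 2030, Oct 30 2030

These are Wednesdays with 28, 28, 35, 28, 35-day gaps.
Each is the final Wednesday of its month — May 29 2030 is past the 28th, so '4th Wednesday' doesn't fit.
August 2030 ends with Wednesday Aug 28 2030.
Last Wednesday of September 2030: Sep 25 2030.
October 2030 ends with Wednesday Oct 30 2030.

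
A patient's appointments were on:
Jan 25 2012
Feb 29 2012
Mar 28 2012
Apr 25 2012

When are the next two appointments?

May 30 2012, Jun 27 2012

These are Wednesdays with 35, 28, 28-day gaps.
Each is the final Wednesday of its month — Feb 29 2012 is past the 28th, so '4th Wednesday' doesn't fit.
Last Wednesday of May 2012: May 30 2012.
June 2012 ends with Wednesday Jun 27 2012.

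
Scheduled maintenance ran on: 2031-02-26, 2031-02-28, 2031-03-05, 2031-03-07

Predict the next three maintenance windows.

Every event lands on a Wednesday or Friday (gaps cycle 2, 5, 2).
So the schedule is: every Wednesday and Friday.
Next Wednesday: 2031-03-12.
Next Friday: 2031-03-14.
The following Wednesday is 2031-03-19.

2031-03-12, 2031-03-14, 2031-03-19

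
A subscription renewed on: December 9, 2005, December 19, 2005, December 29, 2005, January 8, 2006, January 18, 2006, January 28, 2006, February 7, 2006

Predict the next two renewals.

February 17, 2006; February 27, 2006

Gaps between consecutive events: 10, 10, 10, 10, 10, 10 days — a constant 10-day interval.
February 7, 2006 + 10 days = February 17, 2006.
February 17, 2006 + 10 days = February 27, 2006.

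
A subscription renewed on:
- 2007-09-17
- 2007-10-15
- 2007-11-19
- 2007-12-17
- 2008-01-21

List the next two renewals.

2008-02-18, 2008-03-17

All dates are Mondays, 28, 35, 28, 35 days apart.
Specifically, the 3rd Monday of each month.
3rd Monday of February 2008: 2008-02-18.
March 2008 — 3rd Monday is 2008-03-17.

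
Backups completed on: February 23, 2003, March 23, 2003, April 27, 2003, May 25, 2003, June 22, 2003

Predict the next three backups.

Gaps: 28, 35, 28, 28 days — a mix of 28 and 35. Every date is a Sunday.
Each is the 4th Sunday of its month.
4th Sunday of July 2003: July 27, 2003.
August 2003 — 4th Sunday is August 24, 2003.
September 2003 — 4th Sunday is September 28, 2003.

July 27, 2003; August 24, 2003; September 28, 2003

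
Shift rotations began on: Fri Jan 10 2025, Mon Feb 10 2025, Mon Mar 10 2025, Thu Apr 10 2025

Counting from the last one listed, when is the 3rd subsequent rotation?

Gaps: 31, 28, 31 days — not constant. Every event is on the 10th of the month.
Pattern: the 10th of each month.
May 2025: Sat May 10 2025.
June 2025: Tue Jun 10 2025.
Next: July 2025 → Thu Jul 10 2025.

Thu Jul 10 2025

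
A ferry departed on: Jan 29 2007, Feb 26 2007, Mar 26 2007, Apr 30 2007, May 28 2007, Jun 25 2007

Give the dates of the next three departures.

Jul 30 2007, Aug 27 2007, Sep 24 2007

All Mondays; the gaps (28, 28, 35, 28, 28) vary with month length.
This is the last Monday of each month.
Last Monday of July 2007: Jul 30 2007.
August 2007 ends with Monday Aug 27 2007.
September 2007 ends with Monday Sep 24 2007.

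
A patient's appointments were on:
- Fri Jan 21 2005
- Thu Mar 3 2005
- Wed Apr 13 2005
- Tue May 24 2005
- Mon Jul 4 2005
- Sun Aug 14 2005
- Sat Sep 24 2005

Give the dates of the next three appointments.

Fri Nov 4 2005, Thu Dec 15 2005, Wed Jan 25 2006

Every event comes 41 days after the last (41, 41, 41, 41, 41, 41).
Sat Sep 24 2005 + 41 days = Fri Nov 4 2005.
Fri Nov 4 2005 + 41 days = Thu Dec 15 2005.
Thu Dec 15 2005 + 41 days = Wed Jan 25 2006.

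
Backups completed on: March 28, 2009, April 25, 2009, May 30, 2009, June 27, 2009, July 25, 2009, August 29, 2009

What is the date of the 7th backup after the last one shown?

March 27, 2010

These are Saturdays with 28, 35, 28, 28, 35-day gaps.
Each is the final Saturday of its month — May 30, 2009 is past the 28th, so '4th Saturday' doesn't fit.
September 2009 ends with Saturday September 26, 2009.
October 2009 ends with Saturday October 31, 2009.
Last Saturday of November 2009: November 28, 2009.
December 2009 ends with Saturday December 26, 2009.
Last Saturday of January 2010: January 30, 2010.
Last Saturday of February 2010: February 27, 2010.
March 2010 ends with Saturday March 27, 2010.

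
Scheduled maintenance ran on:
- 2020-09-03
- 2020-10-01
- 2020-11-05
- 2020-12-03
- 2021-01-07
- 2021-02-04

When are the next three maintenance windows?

All dates are Thursdays, 28, 35, 28, 35, 28 days apart.
Specifically, the 1st Thursday of each month.
1st Thursday of March 2021: 2021-03-04.
April 2021 — 1st Thursday is 2021-04-01.
1st Thursday of May 2021: 2021-05-06.

2021-03-04, 2021-04-01, 2021-05-06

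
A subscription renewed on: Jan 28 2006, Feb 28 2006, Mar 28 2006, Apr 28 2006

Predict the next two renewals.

Gaps: 31, 28, 31 days — not constant. Every event is on the 28th of the month.
Pattern: the 28th of each month.
May 2006: May 28 2006.
Next: June 2006 → Jun 28 2006.

May 28 2006, Jun 28 2006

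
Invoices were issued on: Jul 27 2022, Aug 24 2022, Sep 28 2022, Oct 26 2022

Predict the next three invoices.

Nov 23 2022, Dec 28 2022, Jan 25 2023

Gaps: 28, 35, 28 days — a mix of 28 and 35. Every date is a Wednesday.
Each is the 4th Wednesday of its month.
4th Wednesday of November 2022: Nov 23 2022.
4th Wednesday of December 2022: Dec 28 2022.
January 2023 — 4th Wednesday is Jan 25 2023.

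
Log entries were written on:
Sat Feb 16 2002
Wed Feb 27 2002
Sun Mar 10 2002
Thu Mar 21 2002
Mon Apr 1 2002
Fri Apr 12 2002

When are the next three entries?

Tue Apr 23 2002, Sat May 4 2002, Wed May 15 2002

The spacing is 11, 11, 11, 11, 11 days — always 11 days.
Fri Apr 12 2002 + 11 days = Tue Apr 23 2002.
Tue Apr 23 2002 + 11 days = Sat May 4 2002.
Sat May 4 2002 + 11 days = Wed May 15 2002.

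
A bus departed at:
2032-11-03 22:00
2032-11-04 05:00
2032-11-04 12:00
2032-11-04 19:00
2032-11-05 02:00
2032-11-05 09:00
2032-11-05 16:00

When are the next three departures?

The interval is a steady 7 hours (7, 7, 7, 7, 7, 7).
2032-11-05 16:00 + 7 h = 2032-11-05 23:00.
2032-11-05 23:00 + 7 h = 2032-11-06 06:00.
2032-11-06 06:00 + 7 h = 2032-11-06 13:00.

2032-11-05 23:00, 2032-11-06 06:00, 2032-11-06 13:00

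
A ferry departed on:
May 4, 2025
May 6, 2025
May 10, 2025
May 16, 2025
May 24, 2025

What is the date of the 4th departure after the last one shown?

The spacing grows by 2 each time: 2, 4, 6, 8 days.
Next gap: 10 days. May 24, 2025 + 10 days = June 3, 2025.
Next gap: 12 days. June 3, 2025 + 12 days = June 15, 2025.
Next gap: 14 days. June 15, 2025 + 14 days = June 29, 2025.
Next gap: 16 days. June 29, 2025 + 16 days = July 15, 2025.

July 15, 2025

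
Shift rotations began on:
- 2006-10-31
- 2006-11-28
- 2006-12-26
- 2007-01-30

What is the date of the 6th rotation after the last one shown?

2007-07-31

These are Tuesdays with 28, 28, 35-day gaps.
Each is the final Tuesday of its month — 2006-10-31 is past the 28th, so '4th Tuesday' doesn't fit.
Last Tuesday of February 2007: 2007-02-27.
Last Tuesday of March 2007: 2007-03-27.
Last Tuesday of April 2007: 2007-04-24.
May 2007 ends with Tuesday 2007-05-29.
Last Tuesday of June 2007: 2007-06-26.
Last Tuesday of July 2007: 2007-07-31.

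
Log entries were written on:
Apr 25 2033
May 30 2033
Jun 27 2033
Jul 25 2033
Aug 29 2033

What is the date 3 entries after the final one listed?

Nov 28 2033

All Mondays; the gaps (35, 28, 28, 35) vary with month length.
This is the last Monday of each month.
September 2033 ends with Monday Sep 26 2033.
October 2033 ends with Monday Oct 31 2033.
November 2033 ends with Monday Nov 28 2033.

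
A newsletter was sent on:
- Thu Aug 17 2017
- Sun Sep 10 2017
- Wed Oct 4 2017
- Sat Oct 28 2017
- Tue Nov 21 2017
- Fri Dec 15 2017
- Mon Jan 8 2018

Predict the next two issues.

Thu Feb 1 2018, Sun Feb 25 2018

Every event comes 24 days after the last (24, 24, 24, 24, 24, 24).
Mon Jan 8 2018 + 24 days = Thu Feb 1 2018.
Thu Feb 1 2018 + 24 days = Sun Feb 25 2018.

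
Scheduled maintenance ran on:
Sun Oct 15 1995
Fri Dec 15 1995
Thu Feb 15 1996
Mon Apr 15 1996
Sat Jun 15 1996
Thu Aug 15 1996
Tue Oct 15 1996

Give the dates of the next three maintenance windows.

Gaps: 61, 62, 60, 61, 61, 61 days — not constant. Every event is on the 15th of the month.
Pattern: the 15th of every 2 months.
December 1996: Sun Dec 15 1996.
February 1997: Sat Feb 15 1997.
Next: April 1997 → Tue Apr 15 1997.

Sun Dec 15 1996, Sat Feb 15 1997, Tue Apr 15 1997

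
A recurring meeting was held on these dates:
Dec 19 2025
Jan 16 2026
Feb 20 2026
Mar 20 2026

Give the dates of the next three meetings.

All dates are Fridays, 28, 35, 28 days apart.
Specifically, the 3rd Friday of each month.
3rd Friday of April 2026: Apr 17 2026.
3rd Friday of May 2026: May 15 2026.
June 2026 — 3rd Friday is Jun 19 2026.

Apr 17 2026, May 15 2026, Jun 19 2026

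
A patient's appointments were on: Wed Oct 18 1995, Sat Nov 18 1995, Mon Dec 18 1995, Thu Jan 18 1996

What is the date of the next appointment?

Gaps: 31, 30, 31 days — not constant. Every event is on the 18th of the month.
Pattern: the 18th of each month.
February 1996: Sun Feb 18 1996.

Sun Feb 18 1996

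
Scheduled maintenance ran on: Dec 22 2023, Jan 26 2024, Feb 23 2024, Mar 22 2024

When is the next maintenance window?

Apr 26 2024

These are Fridays at 28- or 35-day spacing (35, 28, 28).
The pattern: 4th Friday of the month.
April 2024 — 4th Friday is Apr 26 2024.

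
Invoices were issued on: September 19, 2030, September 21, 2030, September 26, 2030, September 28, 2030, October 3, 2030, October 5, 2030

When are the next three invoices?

October 10, 2030; October 12, 2030; October 17, 2030

Gaps: 2, 5, 2, 5, 2 days — not constant, but cyclic with period 2.
The events fall on every Thursday and Saturday.
Next Thursday: October 10, 2030.
The following Saturday is October 12, 2030.
Next Thursday: October 17, 2030.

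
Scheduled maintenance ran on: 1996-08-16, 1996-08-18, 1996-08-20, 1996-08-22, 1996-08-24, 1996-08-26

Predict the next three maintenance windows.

1996-08-28, 1996-08-30, 1996-09-01

The spacing is 2, 2, 2, 2, 2 days — always 2 days.
1996-08-26 + 2 days = 1996-08-28.
1996-08-28 + 2 days = 1996-08-30.
1996-08-30 + 2 days = 1996-09-01.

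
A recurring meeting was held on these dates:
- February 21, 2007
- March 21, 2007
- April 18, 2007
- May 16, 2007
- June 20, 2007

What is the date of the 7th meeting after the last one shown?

January 16, 2008

Gaps: 28, 28, 28, 35 days — a mix of 28 and 35. Every date is a Wednesday.
Each is the 3rd Wednesday of its month.
3rd Wednesday of July 2007: July 18, 2007.
3rd Wednesday of August 2007: August 15, 2007.
September 2007 — 3rd Wednesday is September 19, 2007.
3rd Wednesday of October 2007: October 17, 2007.
3rd Wednesday of November 2007: November 21, 2007.
3rd Wednesday of December 2007: December 19, 2007.
3rd Wednesday of January 2008: January 16, 2008.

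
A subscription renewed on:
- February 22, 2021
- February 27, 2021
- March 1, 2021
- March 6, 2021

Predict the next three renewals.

The gap pattern 5, 2, 5 repeats every 2 events.
These are the Mondays and Saturdays of each week.
Next Monday: March 8, 2021.
Next Saturday: March 13, 2021.
The following Monday is March 15, 2021.

March 8, 2021; March 13, 2021; March 15, 2021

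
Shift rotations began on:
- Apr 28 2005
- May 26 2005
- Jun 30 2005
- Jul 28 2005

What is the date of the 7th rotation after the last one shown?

Every date is a Thursday; gaps 28, 35, 28 days.
Each is the last Thursday of its month (at least one falls on the 29th or later, ruling out '4th Thursday').
August 2005 ends with Thursday Aug 25 2005.
Last Thursday of September 2005: Sep 29 2005.
Last Thursday of October 2005: Oct 27 2005.
Last Thursday of November 2005: Nov 24 2005.
Last Thursday of December 2005: Dec 29 2005.
January 2006 ends with Thursday Jan 26 2006.
Last Thursday of February 2006: Feb 23 2006.

Feb 23 2006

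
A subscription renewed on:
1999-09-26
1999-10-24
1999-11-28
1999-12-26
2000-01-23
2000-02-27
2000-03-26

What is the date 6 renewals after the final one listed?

Gaps: 28, 35, 28, 28, 35, 28 days — a mix of 28 and 35. Every date is a Sunday.
Each is the 4th Sunday of its month.
April 2000 — 4th Sunday is 2000-04-23.
4th Sunday of May 2000: 2000-05-28.
June 2000 — 4th Sunday is 2000-06-25.
4th Sunday of July 2000: 2000-07-23.
4th Sunday of August 2000: 2000-08-27.
4th Sunday of September 2000: 2000-09-24.

2000-09-24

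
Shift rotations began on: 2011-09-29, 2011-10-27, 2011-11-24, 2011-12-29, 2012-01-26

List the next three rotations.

These are Thursdays with 28, 28, 35, 28-day gaps.
Each is the final Thursday of its month — 2011-09-29 is past the 28th, so '4th Thursday' doesn't fit.
Last Thursday of February 2012: 2012-02-23.
March 2012 ends with Thursday 2012-03-29.
April 2012 ends with Thursday 2012-04-26.

2012-02-23, 2012-03-29, 2012-04-26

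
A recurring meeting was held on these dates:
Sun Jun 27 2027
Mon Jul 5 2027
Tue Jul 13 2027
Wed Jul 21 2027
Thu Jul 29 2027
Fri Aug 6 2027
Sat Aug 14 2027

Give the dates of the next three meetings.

Sun Aug 22 2027, Mon Aug 30 2027, Tue Sep 7 2027

Every event comes 8 days after the last (8, 8, 8, 8, 8, 8).
Sat Aug 14 2027 + 8 days = Sun Aug 22 2027.
Sun Aug 22 2027 + 8 days = Mon Aug 30 2027.
Mon Aug 30 2027 + 8 days = Tue Sep 7 2027.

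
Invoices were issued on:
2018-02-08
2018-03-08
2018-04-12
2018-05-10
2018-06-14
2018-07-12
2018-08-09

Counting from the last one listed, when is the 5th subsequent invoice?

These are Thursdays at 28- or 35-day spacing (28, 35, 28, 35, 28, 28).
The pattern: 2nd Thursday of the month.
September 2018 — 2nd Thursday is 2018-09-13.
2nd Thursday of October 2018: 2018-10-11.
2nd Thursday of November 2018: 2018-11-08.
2nd Thursday of December 2018: 2018-12-13.
2nd Thursday of January 2019: 2019-01-10.

2019-01-10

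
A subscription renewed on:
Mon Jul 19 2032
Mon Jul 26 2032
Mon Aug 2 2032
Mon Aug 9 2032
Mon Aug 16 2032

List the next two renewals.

Mon Aug 23 2032, Mon Aug 30 2032

Every event comes 7 days after the last (7, 7, 7, 7).
Mon Aug 16 2032 + 7 days = Mon Aug 23 2032.
Mon Aug 23 2032 + 7 days = Mon Aug 30 2032.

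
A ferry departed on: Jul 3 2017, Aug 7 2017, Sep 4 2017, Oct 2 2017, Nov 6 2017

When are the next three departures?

These are Mondays at 28- or 35-day spacing (35, 28, 28, 35).
The pattern: 1st Monday of the month.
1st Monday of December 2017: Dec 4 2017.
January 2018 — 1st Monday is Jan 1 2018.
1st Monday of February 2018: Feb 5 2018.

Dec 4 2017, Jan 1 2018, Feb 5 2018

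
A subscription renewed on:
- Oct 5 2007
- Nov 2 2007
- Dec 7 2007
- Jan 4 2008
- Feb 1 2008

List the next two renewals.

Mar 7 2008, Apr 4 2008

All dates are Fridays, 28, 35, 28, 28 days apart.
Specifically, the 1st Friday of each month.
1st Friday of March 2008: Mar 7 2008.
April 2008 — 1st Friday is Apr 4 2008.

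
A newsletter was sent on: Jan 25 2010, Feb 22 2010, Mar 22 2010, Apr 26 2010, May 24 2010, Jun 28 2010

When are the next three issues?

Gaps: 28, 28, 35, 28, 35 days — a mix of 28 and 35. Every date is a Monday.
Each is the 4th Monday of its month.
July 2010 — 4th Monday is Jul 26 2010.
August 2010 — 4th Monday is Aug 23 2010.
September 2010 — 4th Monday is Sep 27 2010.

Jul 26 2010, Aug 23 2010, Sep 27 2010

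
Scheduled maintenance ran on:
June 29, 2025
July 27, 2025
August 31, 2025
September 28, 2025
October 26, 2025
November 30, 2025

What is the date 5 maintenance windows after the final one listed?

All Sundays; the gaps (28, 35, 28, 28, 35) vary with month length.
This is the last Sunday of each month.
December 2025 ends with Sunday December 28, 2025.
Last Sunday of January 2026: January 25, 2026.
February 2026 ends with Sunday February 22, 2026.
March 2026 ends with Sunday March 29, 2026.
Last Sunday of April 2026: April 26, 2026.

April 26, 2026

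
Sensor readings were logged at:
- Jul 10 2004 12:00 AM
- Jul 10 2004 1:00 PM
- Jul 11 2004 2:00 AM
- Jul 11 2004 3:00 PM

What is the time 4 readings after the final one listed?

Spacing: 13, 13, 13 h — constant 13 h.
Jul 11 2004 3:00 PM + 13 h = Jul 12 2004 4:00 AM.
Jul 12 2004 4:00 AM + 13 h = Jul 12 2004 5:00 PM.
Jul 12 2004 5:00 PM + 13 h = Jul 13 2004 6:00 AM.
Jul 13 2004 6:00 AM + 13 h = Jul 13 2004 7:00 PM.

Jul 13 2004 7:00 PM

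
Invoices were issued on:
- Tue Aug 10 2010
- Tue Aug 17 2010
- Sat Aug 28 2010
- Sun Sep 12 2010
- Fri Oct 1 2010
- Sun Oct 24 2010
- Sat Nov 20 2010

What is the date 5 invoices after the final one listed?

Intervals are 7, 11, 15, 19, 23, 27 days — an arithmetic progression with common difference 4.
Next gap: 31 days. Sat Nov 20 2010 + 31 days = Tue Dec 21 2010.
Next gap: 35 days. Tue Dec 21 2010 + 35 days = Tue Jan 25 2011.
Next gap: 39 days. Tue Jan 25 2011 + 39 days = Sat Mar 5 2011.
Next gap: 43 days. Sat Mar 5 2011 + 43 days = Sun Apr 17 2011.
Next gap: 47 days. Sun Apr 17 2011 + 47 days = Fri Jun 3 2011.

Fri Jun 3 2011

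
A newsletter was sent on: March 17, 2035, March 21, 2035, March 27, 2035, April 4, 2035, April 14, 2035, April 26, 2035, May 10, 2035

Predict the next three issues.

May 26, 2035; June 13, 2035; July 3, 2035

Intervals are 4, 6, 8, 10, 12, 14 days — an arithmetic progression with common difference 2.
Next gap: 16 days. May 10, 2035 + 16 days = May 26, 2035.
Next gap: 18 days. May 26, 2035 + 18 days = June 13, 2035.
Next gap: 20 days. June 13, 2035 + 20 days = July 3, 2035.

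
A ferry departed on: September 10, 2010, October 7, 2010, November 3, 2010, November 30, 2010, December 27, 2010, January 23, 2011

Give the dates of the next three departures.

Gaps between consecutive events: 27, 27, 27, 27, 27 days — a constant 27-day interval.
January 23, 2011 + 27 days = February 19, 2011.
February 19, 2011 + 27 days = March 18, 2011.
March 18, 2011 + 27 days = April 14, 2011.

February 19, 2011; March 18, 2011; April 14, 2011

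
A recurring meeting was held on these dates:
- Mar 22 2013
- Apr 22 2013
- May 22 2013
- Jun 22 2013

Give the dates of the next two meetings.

Gaps: 31, 30, 31 days — not constant. Every event is on the 22nd of the month.
Pattern: the 22nd of each month.
July 2013: Jul 22 2013.
Next: August 2013 → Aug 22 2013.

Jul 22 2013, Aug 22 2013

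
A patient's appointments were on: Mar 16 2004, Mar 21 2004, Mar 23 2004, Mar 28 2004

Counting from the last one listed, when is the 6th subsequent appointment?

Apr 18 2004

The gap pattern 5, 2, 5 repeats every 2 events.
These are the Tuesdays and Sundays of each week.
Next Tuesday: Mar 30 2004.
The following Sunday is Apr 4 2004.
The following Tuesday is Apr 6 2004.
Next Sunday: Apr 11 2004.
Next Tuesday: Apr 13 2004.
Next Sunday: Apr 18 2004.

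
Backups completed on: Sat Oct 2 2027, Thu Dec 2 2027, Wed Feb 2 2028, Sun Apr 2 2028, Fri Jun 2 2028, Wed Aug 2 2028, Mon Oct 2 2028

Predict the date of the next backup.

Sat Dec 2 2028

Each date is the 2nd; the gaps (61, 62, 60, 61, 61, 61) track the month lengths.
The rule is the 2nd of every 2 months.
December 2028: Sat Dec 2 2028.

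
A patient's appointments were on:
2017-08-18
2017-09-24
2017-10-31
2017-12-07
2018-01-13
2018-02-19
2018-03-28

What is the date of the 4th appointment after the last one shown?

2018-08-23

The spacing is 37, 37, 37, 37, 37, 37 days — always 37 days.
2018-03-28 + 37 days = 2018-05-04.
2018-05-04 + 37 days = 2018-06-10.
2018-06-10 + 37 days = 2018-07-17.
2018-07-17 + 37 days = 2018-08-23.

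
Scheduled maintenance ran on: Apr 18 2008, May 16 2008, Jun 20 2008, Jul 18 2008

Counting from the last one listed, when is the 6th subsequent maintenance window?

Gaps: 28, 35, 28 days — a mix of 28 and 35. Every date is a Friday.
Each is the 3rd Friday of its month.
August 2008 — 3rd Friday is Aug 15 2008.
September 2008 — 3rd Friday is Sep 19 2008.
3rd Friday of October 2008: Oct 17 2008.
3rd Friday of November 2008: Nov 21 2008.
December 2008 — 3rd Friday is Dec 19 2008.
3rd Friday of January 2009: Jan 16 2009.

Jan 16 2009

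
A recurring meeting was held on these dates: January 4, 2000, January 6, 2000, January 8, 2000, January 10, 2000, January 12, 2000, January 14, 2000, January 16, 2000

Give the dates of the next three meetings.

Every event comes 2 days after the last (2, 2, 2, 2, 2, 2).
January 16, 2000 + 2 days = January 18, 2000.
January 18, 2000 + 2 days = January 20, 2000.
January 20, 2000 + 2 days = January 22, 2000.

January 18, 2000; January 20, 2000; January 22, 2000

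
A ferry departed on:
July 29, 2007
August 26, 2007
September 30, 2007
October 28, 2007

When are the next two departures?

November 25, 2007; December 30, 2007

All Sundays; the gaps (28, 35, 28) vary with month length.
This is the last Sunday of each month.
Last Sunday of November 2007: November 25, 2007.
December 2007 ends with Sunday December 30, 2007.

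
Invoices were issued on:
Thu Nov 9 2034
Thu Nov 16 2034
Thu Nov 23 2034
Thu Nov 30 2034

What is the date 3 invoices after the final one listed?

Gaps between consecutive events: 7, 7, 7 days — a constant 7-day interval.
Thu Nov 30 2034 + 7 days = Thu Dec 7 2034.
Thu Dec 7 2034 + 7 days = Thu Dec 14 2034.
Thu Dec 14 2034 + 7 days = Thu Dec 21 2034.

Thu Dec 21 2034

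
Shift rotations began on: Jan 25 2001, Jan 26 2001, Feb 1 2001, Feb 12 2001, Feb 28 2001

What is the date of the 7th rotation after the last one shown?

Nov 7 2001

Gaps: 1, 6, 11, 16 days — each gap is 5 larger than the previous one.
Next gap: 21 days. Feb 28 2001 + 21 days = Mar 21 2001.
Next gap: 26 days. Mar 21 2001 + 26 days = Apr 16 2001.
Next gap: 31 days. Apr 16 2001 + 31 days = May 17 2001.
Next gap: 36 days. May 17 2001 + 36 days = Jun 22 2001.
Next gap: 41 days. Jun 22 2001 + 41 days = Aug 2 2001.
Next gap: 46 days. Aug 2 2001 + 46 days = Sep 17 2001.
Next gap: 51 days. Sep 17 2001 + 51 days = Nov 7 2001.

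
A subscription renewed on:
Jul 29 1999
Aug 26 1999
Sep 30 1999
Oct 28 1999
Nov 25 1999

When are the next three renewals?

Dec 30 1999, Jan 27 2000, Feb 24 2000

Every date is a Thursday; gaps 28, 35, 28, 28 days.
Each is the last Thursday of its month (at least one falls on the 29th or later, ruling out '4th Thursday').
December 1999 ends with Thursday Dec 30 1999.
January 2000 ends with Thursday Jan 27 2000.
Last Thursday of February 2000: Feb 24 2000.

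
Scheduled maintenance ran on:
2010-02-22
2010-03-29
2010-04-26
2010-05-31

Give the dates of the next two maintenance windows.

Every date is a Monday; gaps 35, 28, 35 days.
Each is the last Monday of its month (at least one falls on the 29th or later, ruling out '4th Monday').
Last Monday of June 2010: 2010-06-28.
Last Monday of July 2010: 2010-07-26.

2010-06-28, 2010-07-26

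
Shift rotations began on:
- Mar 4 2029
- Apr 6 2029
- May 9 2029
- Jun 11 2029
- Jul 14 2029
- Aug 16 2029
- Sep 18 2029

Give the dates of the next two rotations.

Every event comes 33 days after the last (33, 33, 33, 33, 33, 33).
Sep 18 2029 + 33 days = Oct 21 2029.
Oct 21 2029 + 33 days = Nov 23 2029.

Oct 21 2029, Nov 23 2029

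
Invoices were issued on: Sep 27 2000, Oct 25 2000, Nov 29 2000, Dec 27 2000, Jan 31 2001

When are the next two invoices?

Feb 28 2001, Mar 28 2001

All Wednesdays; the gaps (28, 35, 28, 35) vary with month length.
This is the last Wednesday of each month.
February 2001 ends with Wednesday Feb 28 2001.
March 2001 ends with Wednesday Mar 28 2001.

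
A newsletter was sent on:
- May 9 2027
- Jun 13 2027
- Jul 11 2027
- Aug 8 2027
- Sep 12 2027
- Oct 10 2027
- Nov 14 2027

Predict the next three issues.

All dates are Sundays, 35, 28, 28, 35, 28, 35 days apart.
Specifically, the 2nd Sunday of each month.
2nd Sunday of December 2027: Dec 12 2027.
2nd Sunday of January 2028: Jan 9 2028.
2nd Sunday of February 2028: Feb 13 2028.

Dec 12 2027, Jan 9 2028, Feb 13 2028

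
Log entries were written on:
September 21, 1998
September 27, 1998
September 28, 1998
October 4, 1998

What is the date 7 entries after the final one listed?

October 26, 1998

Gaps: 6, 1, 6 days — not constant, but cyclic with period 2.
The events fall on every Monday and Sunday.
Next Monday: October 5, 1998.
The following Sunday is October 11, 1998.
Next Monday: October 12, 1998.
Next Sunday: October 18, 1998.
Next Monday: October 19, 1998.
Next Sunday: October 25, 1998.
Next Monday: October 26, 1998.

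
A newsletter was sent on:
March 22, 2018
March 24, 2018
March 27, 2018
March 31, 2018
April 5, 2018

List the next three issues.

The spacing grows by 1 each time: 2, 3, 4, 5 days.
Next gap: 6 days. April 5, 2018 + 6 days = April 11, 2018.
Next gap: 7 days. April 11, 2018 + 7 days = April 18, 2018.
Next gap: 8 days. April 18, 2018 + 8 days = April 26, 2018.

April 11, 2018; April 18, 2018; April 26, 2018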